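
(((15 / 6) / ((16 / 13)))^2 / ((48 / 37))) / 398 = 156325 / 19562496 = 0.01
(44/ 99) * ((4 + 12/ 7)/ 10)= 16/ 63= 0.25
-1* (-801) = 801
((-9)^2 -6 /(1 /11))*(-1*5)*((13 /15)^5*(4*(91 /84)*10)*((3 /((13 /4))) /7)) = -2970344 /14175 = -209.55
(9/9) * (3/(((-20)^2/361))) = 1083/400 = 2.71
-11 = -11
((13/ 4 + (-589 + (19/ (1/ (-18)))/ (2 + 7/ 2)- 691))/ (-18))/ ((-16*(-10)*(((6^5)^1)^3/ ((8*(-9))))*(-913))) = 58913/ 755530848015482880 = 0.00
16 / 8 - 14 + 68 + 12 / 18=170 / 3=56.67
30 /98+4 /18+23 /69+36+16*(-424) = -2975488 /441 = -6747.14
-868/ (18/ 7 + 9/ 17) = -103292/ 369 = -279.92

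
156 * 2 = 312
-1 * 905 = -905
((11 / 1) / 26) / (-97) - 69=-174029 / 2522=-69.00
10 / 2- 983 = -978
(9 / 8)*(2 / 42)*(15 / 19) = 45 / 1064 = 0.04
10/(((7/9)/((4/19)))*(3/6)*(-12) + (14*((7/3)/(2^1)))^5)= 972/112987945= 0.00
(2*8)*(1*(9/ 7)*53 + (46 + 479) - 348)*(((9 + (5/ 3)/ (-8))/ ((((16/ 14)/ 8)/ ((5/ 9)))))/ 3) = 1206920/ 27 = 44700.74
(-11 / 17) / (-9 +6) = 11 / 51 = 0.22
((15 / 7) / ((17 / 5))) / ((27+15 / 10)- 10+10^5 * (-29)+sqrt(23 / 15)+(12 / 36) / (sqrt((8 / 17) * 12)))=27000 / (119 * (-1043993340+5 * sqrt(102)+24 * sqrt(345)))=-0.00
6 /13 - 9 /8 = -69 /104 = -0.66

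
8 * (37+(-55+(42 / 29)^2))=-127.22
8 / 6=1.33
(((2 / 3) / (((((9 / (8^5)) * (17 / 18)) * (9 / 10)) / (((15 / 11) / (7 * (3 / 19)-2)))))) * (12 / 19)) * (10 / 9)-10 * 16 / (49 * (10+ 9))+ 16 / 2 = -3046.29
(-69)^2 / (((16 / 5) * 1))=1487.81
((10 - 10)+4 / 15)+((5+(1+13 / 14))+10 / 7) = 1811 / 210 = 8.62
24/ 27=8/ 9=0.89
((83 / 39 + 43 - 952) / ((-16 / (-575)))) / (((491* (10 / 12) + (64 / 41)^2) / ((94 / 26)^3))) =-19289537323075 / 5155174817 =-3741.78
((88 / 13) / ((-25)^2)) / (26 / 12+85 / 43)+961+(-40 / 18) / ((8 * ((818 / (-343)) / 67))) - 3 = 123514238549321 / 127887142500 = 965.81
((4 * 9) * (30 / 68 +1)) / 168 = 21 / 68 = 0.31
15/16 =0.94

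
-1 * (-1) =1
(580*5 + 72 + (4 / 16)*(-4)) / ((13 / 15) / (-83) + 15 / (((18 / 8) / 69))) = 6.46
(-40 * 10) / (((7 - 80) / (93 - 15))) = 31200 / 73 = 427.40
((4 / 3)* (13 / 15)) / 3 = 52 / 135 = 0.39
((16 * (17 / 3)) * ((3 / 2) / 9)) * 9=136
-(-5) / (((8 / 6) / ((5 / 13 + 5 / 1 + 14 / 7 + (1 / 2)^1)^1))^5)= 439891513171875 / 12166529024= 36155.88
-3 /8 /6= -1 /16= -0.06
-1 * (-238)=238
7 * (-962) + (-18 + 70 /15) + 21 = -20179 /3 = -6726.33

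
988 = 988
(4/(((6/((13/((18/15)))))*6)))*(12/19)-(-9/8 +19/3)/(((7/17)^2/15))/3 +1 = -10177633/67032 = -151.83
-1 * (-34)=34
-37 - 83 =-120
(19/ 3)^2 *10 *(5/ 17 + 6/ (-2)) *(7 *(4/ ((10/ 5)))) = -2324840/ 153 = -15195.03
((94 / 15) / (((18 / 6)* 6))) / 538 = 47 / 72630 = 0.00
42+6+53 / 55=2693 / 55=48.96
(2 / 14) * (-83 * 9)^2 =558009 / 7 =79715.57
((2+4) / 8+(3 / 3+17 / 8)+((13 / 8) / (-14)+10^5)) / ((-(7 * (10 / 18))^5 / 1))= -661373659629 / 5882450000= -112.43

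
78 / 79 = 0.99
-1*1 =-1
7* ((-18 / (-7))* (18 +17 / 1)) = 630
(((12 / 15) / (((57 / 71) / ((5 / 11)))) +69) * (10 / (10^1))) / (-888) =-43547 / 556776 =-0.08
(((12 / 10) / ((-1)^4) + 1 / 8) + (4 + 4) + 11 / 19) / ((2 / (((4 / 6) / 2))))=2509 / 1520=1.65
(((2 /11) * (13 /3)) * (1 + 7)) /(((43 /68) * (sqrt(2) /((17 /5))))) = 23.96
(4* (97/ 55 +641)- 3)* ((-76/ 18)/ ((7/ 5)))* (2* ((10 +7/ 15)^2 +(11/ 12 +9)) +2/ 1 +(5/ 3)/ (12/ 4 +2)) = -97120993769/ 51975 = -1868609.79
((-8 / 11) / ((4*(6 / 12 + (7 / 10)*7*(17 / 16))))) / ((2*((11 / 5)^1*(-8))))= 100 / 110473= 0.00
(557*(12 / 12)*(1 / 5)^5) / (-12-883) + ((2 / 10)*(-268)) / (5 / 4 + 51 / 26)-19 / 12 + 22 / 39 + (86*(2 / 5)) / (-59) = -26212788629167 / 1432995687500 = -18.29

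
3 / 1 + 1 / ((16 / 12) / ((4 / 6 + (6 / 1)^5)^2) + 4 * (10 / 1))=16464739234 / 5442889003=3.02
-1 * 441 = -441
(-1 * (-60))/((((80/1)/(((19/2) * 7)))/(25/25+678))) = 270921/8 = 33865.12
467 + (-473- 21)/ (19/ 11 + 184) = 948647/ 2043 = 464.34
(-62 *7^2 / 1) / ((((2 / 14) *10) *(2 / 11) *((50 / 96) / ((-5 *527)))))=1479348024 / 25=59173920.96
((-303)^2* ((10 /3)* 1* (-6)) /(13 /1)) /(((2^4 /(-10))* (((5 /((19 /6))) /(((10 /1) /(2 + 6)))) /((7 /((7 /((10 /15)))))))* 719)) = 4845475 /74776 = 64.80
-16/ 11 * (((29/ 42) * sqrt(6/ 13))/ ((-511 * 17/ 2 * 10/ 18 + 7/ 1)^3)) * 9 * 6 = 24354432 * sqrt(78)/ 81314602922181629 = 0.00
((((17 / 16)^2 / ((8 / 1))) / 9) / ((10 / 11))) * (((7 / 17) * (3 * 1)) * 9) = 3927 / 20480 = 0.19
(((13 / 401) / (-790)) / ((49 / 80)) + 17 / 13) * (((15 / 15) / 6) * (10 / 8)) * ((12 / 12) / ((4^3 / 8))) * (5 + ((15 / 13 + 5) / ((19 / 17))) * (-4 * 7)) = -4861192052375 / 956993698752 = -5.08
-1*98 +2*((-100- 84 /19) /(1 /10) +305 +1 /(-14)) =-209683 /133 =-1576.56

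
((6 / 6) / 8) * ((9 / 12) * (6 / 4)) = 9 / 64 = 0.14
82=82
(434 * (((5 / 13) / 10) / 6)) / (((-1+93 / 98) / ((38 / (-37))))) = 404054 / 7215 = 56.00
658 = 658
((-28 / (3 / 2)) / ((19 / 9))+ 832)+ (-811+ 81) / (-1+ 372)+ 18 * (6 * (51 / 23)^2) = 5042274022 / 3728921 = 1352.21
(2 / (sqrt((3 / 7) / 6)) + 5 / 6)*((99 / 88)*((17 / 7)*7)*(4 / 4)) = 255 / 16 + 153*sqrt(14) / 4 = 159.06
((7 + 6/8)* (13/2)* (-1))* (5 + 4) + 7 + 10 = -3491/8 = -436.38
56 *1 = 56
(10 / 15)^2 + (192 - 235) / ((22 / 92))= -17758 / 99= -179.37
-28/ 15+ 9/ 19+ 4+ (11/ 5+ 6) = 10.81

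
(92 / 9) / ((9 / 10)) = 920 / 81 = 11.36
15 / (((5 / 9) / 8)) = 216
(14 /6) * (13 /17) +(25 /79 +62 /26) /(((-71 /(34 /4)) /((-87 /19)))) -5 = -6452071 /3718767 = -1.74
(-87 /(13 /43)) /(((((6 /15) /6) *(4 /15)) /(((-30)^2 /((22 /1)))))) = -189388125 /286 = -662196.24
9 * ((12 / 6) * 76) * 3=4104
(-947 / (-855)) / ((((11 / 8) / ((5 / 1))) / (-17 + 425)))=1030336 / 627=1643.28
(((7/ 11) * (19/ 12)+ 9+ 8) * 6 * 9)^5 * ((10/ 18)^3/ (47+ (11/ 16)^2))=2048847682296302739000/ 652417601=3140393023051.36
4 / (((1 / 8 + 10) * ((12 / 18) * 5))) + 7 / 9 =121 / 135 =0.90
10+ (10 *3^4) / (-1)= -800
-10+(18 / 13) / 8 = -9.83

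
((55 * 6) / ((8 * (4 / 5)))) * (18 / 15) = 495 / 8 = 61.88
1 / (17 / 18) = 18 / 17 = 1.06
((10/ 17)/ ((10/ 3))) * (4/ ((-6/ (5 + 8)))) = -26/ 17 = -1.53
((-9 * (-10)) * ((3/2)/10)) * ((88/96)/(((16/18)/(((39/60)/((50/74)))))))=428571/32000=13.39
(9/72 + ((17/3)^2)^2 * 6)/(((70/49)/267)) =832554149/720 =1156325.21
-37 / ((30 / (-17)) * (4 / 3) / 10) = 629 / 4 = 157.25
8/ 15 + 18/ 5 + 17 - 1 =302/ 15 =20.13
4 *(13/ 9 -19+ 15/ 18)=-66.89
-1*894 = -894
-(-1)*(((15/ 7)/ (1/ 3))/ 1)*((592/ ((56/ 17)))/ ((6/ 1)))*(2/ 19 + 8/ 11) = 160.31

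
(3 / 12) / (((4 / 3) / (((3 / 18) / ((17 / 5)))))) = 5 / 544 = 0.01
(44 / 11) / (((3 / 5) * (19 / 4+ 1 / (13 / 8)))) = 1040 / 837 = 1.24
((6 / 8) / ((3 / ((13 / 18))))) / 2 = 0.09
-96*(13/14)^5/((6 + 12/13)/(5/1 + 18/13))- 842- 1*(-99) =-804.12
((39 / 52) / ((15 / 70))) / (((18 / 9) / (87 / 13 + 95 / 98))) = 9761 / 728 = 13.41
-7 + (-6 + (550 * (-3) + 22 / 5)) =-8293 / 5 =-1658.60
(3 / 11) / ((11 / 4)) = 12 / 121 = 0.10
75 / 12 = 25 / 4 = 6.25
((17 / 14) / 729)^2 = 289 / 104162436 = 0.00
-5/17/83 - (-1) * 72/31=2.32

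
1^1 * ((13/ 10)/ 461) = 13/ 4610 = 0.00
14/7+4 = 6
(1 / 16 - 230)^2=13535041 / 256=52871.25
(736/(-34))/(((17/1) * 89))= -368/25721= -0.01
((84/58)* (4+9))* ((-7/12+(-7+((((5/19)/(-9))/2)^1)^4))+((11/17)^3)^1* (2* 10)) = -13242243339672529/324861268567032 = -40.76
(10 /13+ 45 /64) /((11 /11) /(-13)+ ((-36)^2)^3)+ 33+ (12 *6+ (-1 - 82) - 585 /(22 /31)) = -15983712164719869 /19921911938368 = -802.32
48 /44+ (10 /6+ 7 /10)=3.46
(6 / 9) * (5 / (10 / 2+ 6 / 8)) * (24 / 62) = 160 / 713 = 0.22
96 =96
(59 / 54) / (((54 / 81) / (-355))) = -20945 / 36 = -581.81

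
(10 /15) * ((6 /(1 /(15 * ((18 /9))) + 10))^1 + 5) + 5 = 8.73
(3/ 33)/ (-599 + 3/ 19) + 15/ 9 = 625733/ 375474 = 1.67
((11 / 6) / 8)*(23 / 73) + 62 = 217501 / 3504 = 62.07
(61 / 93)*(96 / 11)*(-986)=-1924672 / 341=-5644.20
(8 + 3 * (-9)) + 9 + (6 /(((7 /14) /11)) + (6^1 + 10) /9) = 1114 /9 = 123.78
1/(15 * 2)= 1/30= 0.03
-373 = -373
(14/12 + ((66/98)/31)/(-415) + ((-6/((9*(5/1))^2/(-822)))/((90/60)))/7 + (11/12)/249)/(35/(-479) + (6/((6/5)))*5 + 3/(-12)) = 228644963791/4023706479975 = 0.06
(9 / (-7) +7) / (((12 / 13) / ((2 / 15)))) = 52 / 63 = 0.83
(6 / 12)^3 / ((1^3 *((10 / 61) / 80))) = 61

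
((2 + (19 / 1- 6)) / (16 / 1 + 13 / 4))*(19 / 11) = 1140 / 847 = 1.35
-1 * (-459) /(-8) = -459 /8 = -57.38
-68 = -68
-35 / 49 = -5 / 7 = -0.71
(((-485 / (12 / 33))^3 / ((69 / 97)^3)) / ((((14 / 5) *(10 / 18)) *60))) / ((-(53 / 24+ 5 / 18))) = 27717143464012475 / 975696064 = 28407558.96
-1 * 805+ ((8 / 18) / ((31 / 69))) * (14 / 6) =-223951 / 279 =-802.69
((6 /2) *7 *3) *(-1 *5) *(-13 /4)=4095 /4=1023.75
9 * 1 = 9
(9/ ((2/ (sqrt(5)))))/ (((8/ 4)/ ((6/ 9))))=3 * sqrt(5)/ 2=3.35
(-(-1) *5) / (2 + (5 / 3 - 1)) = 15 / 8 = 1.88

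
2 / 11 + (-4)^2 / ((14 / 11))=982 / 77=12.75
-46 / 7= -6.57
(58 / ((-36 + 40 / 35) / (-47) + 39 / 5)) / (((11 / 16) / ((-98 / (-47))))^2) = 4991006720 / 79908037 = 62.46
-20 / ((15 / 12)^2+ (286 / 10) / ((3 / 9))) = -1600 / 6989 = -0.23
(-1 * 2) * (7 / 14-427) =853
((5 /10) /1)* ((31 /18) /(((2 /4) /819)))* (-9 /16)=-25389 /32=-793.41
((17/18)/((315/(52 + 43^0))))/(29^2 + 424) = 901/7172550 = 0.00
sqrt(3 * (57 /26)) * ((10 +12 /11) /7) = 183 * sqrt(494) /1001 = 4.06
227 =227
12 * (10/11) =120/11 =10.91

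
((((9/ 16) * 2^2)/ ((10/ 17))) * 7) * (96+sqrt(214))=1071 * sqrt(214)/ 40+12852/ 5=2962.08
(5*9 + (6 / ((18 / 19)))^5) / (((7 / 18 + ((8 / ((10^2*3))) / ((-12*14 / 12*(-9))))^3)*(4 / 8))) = 4318579101375000 / 82046671877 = 52635.64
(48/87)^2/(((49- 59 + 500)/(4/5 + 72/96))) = 992/1030225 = 0.00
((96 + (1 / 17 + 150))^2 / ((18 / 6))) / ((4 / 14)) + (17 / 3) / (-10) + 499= 102788922 / 1445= 71134.20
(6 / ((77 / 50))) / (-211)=-300 / 16247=-0.02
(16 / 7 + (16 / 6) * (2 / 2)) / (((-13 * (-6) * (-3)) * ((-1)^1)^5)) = 4 / 189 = 0.02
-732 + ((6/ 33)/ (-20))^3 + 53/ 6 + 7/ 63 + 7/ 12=-8654494759/ 11979000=-722.47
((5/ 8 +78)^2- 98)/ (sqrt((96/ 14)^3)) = 2725583*sqrt(21)/ 36864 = 338.82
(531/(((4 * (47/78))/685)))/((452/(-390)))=-2766204675/21244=-130211.10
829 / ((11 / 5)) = 4145 / 11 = 376.82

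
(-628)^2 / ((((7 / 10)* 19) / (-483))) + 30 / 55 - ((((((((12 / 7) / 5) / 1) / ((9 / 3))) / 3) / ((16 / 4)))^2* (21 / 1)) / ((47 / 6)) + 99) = -24620675002243 / 1719025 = -14322464.77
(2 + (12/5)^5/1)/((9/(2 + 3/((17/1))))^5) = 17688395239474/262003549978125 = 0.07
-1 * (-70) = 70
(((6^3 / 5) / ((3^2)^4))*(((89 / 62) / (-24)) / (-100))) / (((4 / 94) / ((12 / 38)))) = 4183 / 143127000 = 0.00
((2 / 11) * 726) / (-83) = -1.59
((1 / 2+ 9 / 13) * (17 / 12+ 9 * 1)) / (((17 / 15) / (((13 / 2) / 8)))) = 19375 / 2176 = 8.90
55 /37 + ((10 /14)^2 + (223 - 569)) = -344.00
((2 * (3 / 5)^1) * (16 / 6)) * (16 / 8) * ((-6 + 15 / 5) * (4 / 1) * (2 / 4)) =-192 / 5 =-38.40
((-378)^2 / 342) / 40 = 3969 / 380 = 10.44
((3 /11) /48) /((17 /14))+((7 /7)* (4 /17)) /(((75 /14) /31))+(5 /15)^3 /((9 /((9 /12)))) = 4148261 /3029400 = 1.37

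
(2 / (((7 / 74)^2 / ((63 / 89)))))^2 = 9715650624 / 388129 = 25032.01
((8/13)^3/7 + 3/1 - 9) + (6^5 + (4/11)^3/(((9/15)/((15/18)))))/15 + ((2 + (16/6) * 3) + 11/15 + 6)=1462298452337/2763375615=529.17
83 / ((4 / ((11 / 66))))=3.46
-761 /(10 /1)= -761 /10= -76.10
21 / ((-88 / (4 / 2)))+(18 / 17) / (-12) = -423 / 748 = -0.57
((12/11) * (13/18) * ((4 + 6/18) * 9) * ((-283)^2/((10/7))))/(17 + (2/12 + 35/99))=1705415166/17345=98323.16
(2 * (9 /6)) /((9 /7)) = 7 /3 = 2.33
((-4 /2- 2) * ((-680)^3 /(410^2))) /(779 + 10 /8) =50309120 /5246401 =9.59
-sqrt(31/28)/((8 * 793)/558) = -0.09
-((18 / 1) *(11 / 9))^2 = -484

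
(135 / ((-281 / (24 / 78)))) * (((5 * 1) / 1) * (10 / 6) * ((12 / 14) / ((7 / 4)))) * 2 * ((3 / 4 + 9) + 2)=-2538000 / 178997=-14.18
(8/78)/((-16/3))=-1/52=-0.02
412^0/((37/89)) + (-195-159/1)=-13009/37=-351.59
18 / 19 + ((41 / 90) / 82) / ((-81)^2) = 21257659 / 22438620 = 0.95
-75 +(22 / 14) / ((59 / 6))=-30909 / 413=-74.84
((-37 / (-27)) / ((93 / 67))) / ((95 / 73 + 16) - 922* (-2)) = 180967 / 341182125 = 0.00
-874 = -874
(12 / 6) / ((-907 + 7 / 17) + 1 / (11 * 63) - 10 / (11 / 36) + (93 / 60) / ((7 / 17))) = -0.00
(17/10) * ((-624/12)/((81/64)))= -28288/405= -69.85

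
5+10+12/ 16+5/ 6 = 199/ 12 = 16.58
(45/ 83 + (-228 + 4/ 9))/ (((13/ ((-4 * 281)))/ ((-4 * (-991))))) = 755565339344/ 9711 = 77805101.36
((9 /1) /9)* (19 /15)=19 /15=1.27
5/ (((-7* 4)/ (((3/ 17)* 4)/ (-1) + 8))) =-155/ 119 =-1.30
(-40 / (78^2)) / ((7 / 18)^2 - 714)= 360 / 39087503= 0.00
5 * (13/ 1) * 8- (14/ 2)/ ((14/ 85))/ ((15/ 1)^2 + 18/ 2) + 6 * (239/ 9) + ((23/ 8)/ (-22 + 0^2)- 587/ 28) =94854931/ 144144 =658.06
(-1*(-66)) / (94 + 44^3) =11 / 14213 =0.00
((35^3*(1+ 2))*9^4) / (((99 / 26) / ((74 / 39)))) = 4625869500 / 11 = 420533590.91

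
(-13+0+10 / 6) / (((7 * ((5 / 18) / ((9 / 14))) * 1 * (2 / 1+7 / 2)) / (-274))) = 503064 / 2695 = 186.67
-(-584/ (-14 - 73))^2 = -341056/ 7569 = -45.06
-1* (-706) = 706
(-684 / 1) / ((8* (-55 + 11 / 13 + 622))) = -2223 / 14764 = -0.15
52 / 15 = 3.47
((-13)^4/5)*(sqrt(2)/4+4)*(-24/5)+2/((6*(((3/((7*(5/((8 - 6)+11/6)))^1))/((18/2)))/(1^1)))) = -63057438/575 - 171366*sqrt(2)/25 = -119359.03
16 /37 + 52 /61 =2900 /2257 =1.28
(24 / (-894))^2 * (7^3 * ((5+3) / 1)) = 1.98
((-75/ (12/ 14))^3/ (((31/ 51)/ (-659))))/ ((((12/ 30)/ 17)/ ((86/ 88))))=658350421640625/ 21824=30166349965.20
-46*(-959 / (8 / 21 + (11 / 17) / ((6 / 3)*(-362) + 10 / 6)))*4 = 12409974024 / 26729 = 464288.75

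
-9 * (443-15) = -3852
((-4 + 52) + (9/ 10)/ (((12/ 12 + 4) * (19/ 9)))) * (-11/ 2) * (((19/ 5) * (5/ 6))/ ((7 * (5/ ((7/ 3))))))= -167497/ 3000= -55.83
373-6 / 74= 13798 / 37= 372.92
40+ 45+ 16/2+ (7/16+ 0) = 93.44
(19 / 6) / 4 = 19 / 24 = 0.79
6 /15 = 2 /5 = 0.40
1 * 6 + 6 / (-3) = 4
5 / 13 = 0.38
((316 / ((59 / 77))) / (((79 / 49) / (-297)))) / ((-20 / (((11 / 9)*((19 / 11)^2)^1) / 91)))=152.21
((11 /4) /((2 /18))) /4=99 /16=6.19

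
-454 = -454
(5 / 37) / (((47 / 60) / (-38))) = -11400 / 1739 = -6.56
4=4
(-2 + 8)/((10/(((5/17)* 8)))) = 24/17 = 1.41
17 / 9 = 1.89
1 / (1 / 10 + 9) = 10 / 91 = 0.11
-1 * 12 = -12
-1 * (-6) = 6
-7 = -7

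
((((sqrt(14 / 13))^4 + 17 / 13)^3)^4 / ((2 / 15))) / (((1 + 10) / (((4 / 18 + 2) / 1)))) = 460767044367432481276383588469350 / 5970808474118075640487548971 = 77169.96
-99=-99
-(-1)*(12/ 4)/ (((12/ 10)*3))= 5/ 6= 0.83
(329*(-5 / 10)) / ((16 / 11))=-3619 / 32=-113.09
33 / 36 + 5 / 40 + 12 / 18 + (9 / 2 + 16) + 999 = 24509 / 24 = 1021.21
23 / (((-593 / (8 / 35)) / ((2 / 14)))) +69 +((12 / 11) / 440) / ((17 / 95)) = 41248996079 / 597702490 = 69.01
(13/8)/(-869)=-13/6952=-0.00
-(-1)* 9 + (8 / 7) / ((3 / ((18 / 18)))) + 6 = 15.38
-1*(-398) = 398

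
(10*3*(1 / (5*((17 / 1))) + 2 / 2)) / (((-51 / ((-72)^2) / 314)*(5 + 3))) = -121097.52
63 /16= 3.94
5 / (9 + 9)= 5 / 18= 0.28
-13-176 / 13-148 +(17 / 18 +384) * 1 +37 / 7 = 353303 / 1638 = 215.69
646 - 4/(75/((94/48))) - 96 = 247453/450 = 549.90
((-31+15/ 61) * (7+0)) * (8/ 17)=-105056/ 1037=-101.31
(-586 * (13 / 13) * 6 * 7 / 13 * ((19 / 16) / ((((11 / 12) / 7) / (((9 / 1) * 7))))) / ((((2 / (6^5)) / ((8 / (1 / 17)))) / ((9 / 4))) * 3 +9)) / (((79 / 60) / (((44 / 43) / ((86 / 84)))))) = -123656604223896576 / 1355521497551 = -91224.38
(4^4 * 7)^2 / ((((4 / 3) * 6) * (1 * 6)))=200704 / 3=66901.33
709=709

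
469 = 469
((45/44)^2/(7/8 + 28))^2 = 455625/347225956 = 0.00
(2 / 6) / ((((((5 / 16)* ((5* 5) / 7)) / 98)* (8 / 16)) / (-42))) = -307328 / 125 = -2458.62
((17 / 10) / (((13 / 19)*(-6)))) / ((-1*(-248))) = -323 / 193440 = -0.00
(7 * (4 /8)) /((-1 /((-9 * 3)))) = 189 /2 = 94.50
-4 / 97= -0.04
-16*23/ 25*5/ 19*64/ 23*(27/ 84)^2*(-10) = 10368/ 931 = 11.14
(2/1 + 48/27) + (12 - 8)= 70/9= 7.78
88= 88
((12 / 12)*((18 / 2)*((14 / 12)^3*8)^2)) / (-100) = -117649 / 8100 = -14.52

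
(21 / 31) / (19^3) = 0.00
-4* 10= -40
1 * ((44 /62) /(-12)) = -11 /186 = -0.06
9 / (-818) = -9 / 818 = -0.01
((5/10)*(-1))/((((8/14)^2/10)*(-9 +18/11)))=2695/1296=2.08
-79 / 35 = -2.26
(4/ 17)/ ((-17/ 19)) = -76/ 289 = -0.26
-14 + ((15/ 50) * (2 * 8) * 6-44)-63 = -461/ 5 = -92.20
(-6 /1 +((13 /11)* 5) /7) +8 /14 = -353 /77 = -4.58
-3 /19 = -0.16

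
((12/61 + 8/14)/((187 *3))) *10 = 3280/239547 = 0.01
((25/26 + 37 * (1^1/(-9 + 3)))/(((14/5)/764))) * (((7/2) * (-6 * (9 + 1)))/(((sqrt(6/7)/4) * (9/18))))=15509200 * sqrt(42)/39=2577207.79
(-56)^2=3136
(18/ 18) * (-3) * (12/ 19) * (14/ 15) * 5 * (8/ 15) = -448/ 95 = -4.72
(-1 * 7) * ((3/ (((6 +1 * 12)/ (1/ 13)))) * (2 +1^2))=-7/ 26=-0.27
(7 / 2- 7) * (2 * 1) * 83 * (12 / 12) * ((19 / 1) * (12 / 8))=-33117 / 2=-16558.50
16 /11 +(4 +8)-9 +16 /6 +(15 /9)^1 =290 /33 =8.79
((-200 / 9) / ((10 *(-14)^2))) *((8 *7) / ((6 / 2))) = -40 / 189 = -0.21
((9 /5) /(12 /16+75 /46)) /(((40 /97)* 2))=6693 /7300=0.92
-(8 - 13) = 5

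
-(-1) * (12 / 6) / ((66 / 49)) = 49 / 33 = 1.48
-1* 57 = -57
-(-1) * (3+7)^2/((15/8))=160/3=53.33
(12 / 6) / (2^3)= 1 / 4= 0.25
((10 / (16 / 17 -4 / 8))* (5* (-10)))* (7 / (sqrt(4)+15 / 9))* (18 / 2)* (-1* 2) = 428400 / 11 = 38945.45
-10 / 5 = -2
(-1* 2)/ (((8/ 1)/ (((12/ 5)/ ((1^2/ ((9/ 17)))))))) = -27/ 85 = -0.32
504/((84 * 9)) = 2/3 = 0.67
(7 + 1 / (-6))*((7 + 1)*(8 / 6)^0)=164 / 3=54.67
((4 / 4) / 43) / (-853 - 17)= -1 / 37410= -0.00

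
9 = 9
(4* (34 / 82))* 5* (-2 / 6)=-340 / 123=-2.76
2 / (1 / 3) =6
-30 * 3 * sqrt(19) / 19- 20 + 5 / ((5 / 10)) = -30.65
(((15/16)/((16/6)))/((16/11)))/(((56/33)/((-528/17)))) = -539055/121856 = -4.42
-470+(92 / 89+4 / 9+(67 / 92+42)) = -31377581 / 73692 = -425.79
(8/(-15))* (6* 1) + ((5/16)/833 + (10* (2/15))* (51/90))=-293171/119952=-2.44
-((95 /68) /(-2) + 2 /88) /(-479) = -1011 /716584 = -0.00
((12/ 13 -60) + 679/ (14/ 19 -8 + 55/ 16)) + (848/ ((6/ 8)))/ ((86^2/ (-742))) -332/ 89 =-2640213265868/ 7463993277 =-353.73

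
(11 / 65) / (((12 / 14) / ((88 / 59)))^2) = 1043504 / 2036385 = 0.51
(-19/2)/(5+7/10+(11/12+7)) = -30/43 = -0.70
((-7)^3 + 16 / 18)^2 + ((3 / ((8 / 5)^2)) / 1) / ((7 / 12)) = 1061805217 / 9072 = 117042.02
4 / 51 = 0.08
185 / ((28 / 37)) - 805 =-15695 / 28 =-560.54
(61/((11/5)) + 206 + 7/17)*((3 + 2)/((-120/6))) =-58.53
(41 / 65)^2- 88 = -87.60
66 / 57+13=269 / 19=14.16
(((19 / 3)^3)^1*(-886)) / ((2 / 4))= -12154148 / 27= -450153.63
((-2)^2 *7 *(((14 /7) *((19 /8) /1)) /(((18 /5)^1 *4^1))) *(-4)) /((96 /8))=-665 /216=-3.08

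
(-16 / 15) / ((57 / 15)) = -16 / 57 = -0.28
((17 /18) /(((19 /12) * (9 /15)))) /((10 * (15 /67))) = 1139 /2565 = 0.44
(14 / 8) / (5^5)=7 / 12500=0.00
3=3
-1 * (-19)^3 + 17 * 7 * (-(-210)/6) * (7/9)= 10098.44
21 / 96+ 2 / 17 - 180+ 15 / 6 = -96377 / 544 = -177.16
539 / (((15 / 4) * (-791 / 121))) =-37268 / 1695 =-21.99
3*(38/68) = 57/34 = 1.68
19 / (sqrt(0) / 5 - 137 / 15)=-285 / 137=-2.08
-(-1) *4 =4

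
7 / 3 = 2.33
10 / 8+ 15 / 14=2.32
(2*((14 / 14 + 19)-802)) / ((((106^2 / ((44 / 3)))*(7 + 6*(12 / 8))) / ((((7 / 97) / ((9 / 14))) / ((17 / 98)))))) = -607453 / 7356771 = -0.08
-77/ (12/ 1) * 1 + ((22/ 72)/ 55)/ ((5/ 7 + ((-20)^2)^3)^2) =-6.42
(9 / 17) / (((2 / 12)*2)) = 27 / 17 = 1.59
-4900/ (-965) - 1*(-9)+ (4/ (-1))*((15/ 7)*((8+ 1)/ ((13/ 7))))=-68899/ 2509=-27.46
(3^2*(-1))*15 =-135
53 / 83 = 0.64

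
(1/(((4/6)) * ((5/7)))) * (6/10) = 63/50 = 1.26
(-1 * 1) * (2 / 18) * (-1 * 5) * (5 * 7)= 19.44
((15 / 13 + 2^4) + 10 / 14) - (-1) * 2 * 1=1808 / 91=19.87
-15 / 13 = -1.15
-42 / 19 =-2.21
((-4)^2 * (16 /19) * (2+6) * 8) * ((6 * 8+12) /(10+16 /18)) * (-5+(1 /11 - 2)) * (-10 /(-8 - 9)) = -176947200 /9163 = -19311.06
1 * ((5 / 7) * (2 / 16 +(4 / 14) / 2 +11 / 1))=3155 / 392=8.05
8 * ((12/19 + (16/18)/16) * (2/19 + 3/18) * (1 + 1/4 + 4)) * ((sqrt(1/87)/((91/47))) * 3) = 1.30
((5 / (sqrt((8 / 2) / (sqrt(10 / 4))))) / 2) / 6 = 5*2^(3 / 4)*5^(1 / 4) / 48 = 0.26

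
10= 10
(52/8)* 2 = 13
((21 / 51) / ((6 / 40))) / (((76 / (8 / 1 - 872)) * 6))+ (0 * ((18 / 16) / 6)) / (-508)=-1680 / 323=-5.20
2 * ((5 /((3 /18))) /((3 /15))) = 300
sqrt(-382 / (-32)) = sqrt(191) / 4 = 3.46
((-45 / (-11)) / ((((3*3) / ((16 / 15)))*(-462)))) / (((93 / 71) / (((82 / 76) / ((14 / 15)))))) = -0.00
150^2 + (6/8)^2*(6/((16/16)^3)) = 180027/8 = 22503.38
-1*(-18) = 18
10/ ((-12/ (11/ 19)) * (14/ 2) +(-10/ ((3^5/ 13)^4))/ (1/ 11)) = -191773142055/ 2782471231403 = -0.07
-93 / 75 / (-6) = 31 / 150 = 0.21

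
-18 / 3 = -6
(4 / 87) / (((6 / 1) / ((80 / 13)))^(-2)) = 507 / 11600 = 0.04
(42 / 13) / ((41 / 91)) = 294 / 41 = 7.17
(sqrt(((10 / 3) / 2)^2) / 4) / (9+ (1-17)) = -5 / 84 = -0.06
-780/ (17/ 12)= -9360/ 17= -550.59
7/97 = 0.07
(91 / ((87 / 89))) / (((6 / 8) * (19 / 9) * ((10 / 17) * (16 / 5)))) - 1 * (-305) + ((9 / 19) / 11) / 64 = 130427085 / 387904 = 336.24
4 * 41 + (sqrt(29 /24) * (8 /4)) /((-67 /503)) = 147.49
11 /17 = 0.65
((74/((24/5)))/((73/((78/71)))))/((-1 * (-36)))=2405/373176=0.01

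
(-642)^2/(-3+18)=137388/5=27477.60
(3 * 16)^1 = 48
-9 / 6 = -3 / 2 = -1.50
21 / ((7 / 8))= 24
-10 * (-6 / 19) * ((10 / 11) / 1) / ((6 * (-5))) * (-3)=60 / 209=0.29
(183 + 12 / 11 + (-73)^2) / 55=60644 / 605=100.24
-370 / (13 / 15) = -5550 / 13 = -426.92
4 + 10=14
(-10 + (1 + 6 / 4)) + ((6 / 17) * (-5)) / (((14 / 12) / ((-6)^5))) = 2797575 / 238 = 11754.52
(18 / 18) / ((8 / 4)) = 1 / 2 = 0.50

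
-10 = -10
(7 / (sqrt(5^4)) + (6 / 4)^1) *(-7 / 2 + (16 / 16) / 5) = -2937 / 500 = -5.87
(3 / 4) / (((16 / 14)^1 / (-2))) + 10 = 139 / 16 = 8.69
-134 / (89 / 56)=-7504 / 89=-84.31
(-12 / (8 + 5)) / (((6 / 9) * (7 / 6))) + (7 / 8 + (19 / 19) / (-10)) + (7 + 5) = 42181 / 3640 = 11.59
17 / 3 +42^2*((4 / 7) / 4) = 773 / 3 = 257.67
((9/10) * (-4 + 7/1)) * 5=27/2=13.50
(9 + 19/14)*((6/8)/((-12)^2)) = 145/2688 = 0.05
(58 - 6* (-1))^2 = 4096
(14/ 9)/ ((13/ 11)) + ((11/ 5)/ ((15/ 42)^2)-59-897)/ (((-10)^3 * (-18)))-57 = -101892217/ 1828125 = -55.74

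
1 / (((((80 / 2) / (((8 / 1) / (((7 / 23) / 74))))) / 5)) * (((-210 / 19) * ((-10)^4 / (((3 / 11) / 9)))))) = -16169 / 242550000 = -0.00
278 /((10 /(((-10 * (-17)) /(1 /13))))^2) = 13577798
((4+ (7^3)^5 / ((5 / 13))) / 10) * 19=1172647692956301 / 50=23452953859126.02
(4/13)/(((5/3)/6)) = 72/65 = 1.11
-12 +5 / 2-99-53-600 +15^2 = -1073 / 2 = -536.50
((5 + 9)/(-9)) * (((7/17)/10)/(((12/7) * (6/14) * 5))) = -2401/137700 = -0.02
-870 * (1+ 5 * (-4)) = 16530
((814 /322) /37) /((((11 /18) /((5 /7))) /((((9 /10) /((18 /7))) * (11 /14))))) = 99 /4508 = 0.02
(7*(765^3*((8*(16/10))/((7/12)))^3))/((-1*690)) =-270400009273344/5635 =-47985804662.53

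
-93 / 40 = -2.32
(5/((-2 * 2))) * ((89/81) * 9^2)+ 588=476.75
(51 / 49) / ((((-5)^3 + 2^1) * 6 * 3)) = -17 / 36162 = -0.00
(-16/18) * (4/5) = -32/45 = -0.71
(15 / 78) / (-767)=-5 / 19942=-0.00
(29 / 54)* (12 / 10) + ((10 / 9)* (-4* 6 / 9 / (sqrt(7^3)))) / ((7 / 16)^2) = 29 / 45-20480* sqrt(7) / 64827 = -0.19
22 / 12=11 / 6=1.83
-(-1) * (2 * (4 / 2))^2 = 16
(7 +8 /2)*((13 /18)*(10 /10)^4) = 143 /18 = 7.94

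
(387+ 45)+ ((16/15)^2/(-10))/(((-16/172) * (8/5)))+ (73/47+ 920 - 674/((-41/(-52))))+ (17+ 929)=626727619/433575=1445.49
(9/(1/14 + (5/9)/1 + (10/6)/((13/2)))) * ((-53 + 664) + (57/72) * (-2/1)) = 6208.72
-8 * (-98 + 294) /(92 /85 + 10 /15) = -199920 /223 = -896.50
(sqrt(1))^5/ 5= 1/ 5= 0.20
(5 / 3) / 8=5 / 24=0.21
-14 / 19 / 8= -7 / 76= -0.09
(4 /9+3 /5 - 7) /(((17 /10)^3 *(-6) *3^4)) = 26800 /10744731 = 0.00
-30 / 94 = -15 / 47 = -0.32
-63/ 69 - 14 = -343/ 23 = -14.91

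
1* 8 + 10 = 18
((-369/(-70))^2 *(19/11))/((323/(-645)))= -17564769/183260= -95.85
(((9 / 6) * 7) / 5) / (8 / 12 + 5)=0.37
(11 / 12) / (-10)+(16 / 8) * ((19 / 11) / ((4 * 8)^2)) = -7459 / 84480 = -0.09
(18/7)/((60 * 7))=3/490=0.01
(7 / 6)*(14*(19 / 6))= 51.72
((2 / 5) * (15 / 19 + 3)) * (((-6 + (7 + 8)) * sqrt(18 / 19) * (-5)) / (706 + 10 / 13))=-12636 * sqrt(38) / 829217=-0.09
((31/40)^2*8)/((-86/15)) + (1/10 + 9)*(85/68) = 36247/3440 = 10.54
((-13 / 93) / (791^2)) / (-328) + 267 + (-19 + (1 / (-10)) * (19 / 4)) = 11810515043209 / 47714433060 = 247.53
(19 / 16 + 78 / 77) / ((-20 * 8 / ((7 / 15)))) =-2711 / 422400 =-0.01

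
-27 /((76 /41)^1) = -14.57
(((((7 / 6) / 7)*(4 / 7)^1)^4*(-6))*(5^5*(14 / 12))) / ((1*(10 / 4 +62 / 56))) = -200000 / 400869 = -0.50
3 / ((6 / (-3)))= -3 / 2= -1.50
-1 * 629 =-629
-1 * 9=-9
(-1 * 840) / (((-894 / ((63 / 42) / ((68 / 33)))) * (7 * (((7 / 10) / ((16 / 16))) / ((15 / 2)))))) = 37125 / 35462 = 1.05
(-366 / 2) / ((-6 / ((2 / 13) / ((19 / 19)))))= 61 / 13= 4.69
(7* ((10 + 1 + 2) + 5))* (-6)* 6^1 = -4536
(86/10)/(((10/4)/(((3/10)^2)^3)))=31347/12500000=0.00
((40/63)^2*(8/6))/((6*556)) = 800/4965219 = 0.00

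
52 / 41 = 1.27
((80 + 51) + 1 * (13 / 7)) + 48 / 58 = 27138 / 203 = 133.68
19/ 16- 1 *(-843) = 13507/ 16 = 844.19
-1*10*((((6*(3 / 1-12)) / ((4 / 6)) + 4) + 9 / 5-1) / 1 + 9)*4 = 2688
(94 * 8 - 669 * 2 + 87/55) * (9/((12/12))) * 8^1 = -2314296/55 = -42078.11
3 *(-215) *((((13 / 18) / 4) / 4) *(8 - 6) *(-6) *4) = 2795 / 2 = 1397.50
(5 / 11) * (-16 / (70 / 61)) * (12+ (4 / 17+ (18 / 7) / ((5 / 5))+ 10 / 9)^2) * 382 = -5848039185728 / 88322157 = -66212.59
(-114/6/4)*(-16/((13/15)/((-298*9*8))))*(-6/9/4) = 4076640/13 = 313587.69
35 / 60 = 7 / 12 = 0.58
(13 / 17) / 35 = 13 / 595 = 0.02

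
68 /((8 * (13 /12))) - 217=-2719 /13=-209.15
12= 12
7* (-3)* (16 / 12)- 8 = -36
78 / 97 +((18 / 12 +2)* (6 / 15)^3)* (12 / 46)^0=12466 / 12125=1.03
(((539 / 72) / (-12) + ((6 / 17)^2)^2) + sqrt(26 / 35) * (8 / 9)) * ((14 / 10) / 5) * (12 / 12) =0.04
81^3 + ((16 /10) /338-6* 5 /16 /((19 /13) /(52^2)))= 8476591381 /16055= 527972.06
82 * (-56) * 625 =-2870000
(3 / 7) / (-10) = -3 / 70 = -0.04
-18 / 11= -1.64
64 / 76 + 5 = 111 / 19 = 5.84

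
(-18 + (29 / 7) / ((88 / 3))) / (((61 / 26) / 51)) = -7293663 / 18788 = -388.21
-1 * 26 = -26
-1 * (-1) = 1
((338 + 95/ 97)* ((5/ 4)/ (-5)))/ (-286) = 32881/ 110968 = 0.30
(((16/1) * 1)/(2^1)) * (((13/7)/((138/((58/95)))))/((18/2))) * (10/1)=6032/82593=0.07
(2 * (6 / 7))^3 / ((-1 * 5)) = -1728 / 1715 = -1.01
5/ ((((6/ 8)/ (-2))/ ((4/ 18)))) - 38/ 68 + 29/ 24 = -8495/ 3672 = -2.31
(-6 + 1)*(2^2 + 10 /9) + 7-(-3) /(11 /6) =-1675 /99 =-16.92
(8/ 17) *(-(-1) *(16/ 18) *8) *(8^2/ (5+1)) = 16384/ 459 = 35.69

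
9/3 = 3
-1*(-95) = 95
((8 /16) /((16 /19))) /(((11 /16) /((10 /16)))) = 95 /176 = 0.54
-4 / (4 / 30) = -30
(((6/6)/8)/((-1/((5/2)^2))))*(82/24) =-1025/384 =-2.67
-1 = -1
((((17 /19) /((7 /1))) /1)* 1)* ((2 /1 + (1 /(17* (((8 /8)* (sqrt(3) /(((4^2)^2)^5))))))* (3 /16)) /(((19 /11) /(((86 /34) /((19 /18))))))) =17028 /48013 + 585077624930304* sqrt(3) /816221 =1241556114.14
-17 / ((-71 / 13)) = 221 / 71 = 3.11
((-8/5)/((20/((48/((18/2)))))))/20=-0.02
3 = 3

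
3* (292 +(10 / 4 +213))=3045 / 2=1522.50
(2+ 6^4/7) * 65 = 85150/7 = 12164.29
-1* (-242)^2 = -58564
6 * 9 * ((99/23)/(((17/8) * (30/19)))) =135432/1955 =69.27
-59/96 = -0.61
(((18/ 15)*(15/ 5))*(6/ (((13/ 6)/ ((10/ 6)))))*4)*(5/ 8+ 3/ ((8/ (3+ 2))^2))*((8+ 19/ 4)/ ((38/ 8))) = 158355/ 494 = 320.56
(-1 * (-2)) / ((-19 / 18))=-36 / 19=-1.89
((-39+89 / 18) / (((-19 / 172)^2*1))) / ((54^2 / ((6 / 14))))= -2266874 / 5526549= -0.41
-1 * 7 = -7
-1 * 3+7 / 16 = -41 / 16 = -2.56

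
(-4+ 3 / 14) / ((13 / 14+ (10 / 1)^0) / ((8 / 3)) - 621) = 424 / 69471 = 0.01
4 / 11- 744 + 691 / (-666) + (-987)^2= 7131306613 / 7326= 973424.33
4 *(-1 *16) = -64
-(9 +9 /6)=-21 /2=-10.50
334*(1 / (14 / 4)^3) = 2672 / 343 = 7.79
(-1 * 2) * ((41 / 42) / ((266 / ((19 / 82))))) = -1 / 588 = -0.00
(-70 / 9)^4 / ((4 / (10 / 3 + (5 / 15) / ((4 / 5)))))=7503125 / 2187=3430.78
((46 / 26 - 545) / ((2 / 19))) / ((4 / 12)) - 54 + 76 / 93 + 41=-18732560 / 1209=-15494.26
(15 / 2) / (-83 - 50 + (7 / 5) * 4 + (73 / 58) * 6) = -2175 / 34756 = -0.06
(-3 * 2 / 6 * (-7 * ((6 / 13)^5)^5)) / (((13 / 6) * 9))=132674677473005273088 / 91733330193268616658399616009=0.00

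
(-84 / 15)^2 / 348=196 / 2175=0.09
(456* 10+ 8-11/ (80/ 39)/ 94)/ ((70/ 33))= 1133580723/ 526400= 2153.46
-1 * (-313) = 313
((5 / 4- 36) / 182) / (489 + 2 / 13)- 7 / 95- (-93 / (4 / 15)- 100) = 15178652717 / 33829880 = 448.68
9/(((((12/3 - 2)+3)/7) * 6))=21/10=2.10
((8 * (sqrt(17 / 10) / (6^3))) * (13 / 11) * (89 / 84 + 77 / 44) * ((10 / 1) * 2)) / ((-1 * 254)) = -767 * sqrt(170) / 792099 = -0.01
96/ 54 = 16/ 9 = 1.78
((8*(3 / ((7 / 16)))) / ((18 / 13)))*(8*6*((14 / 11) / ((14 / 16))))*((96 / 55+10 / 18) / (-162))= -121298944 / 3087315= -39.29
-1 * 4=-4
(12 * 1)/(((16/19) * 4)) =57/16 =3.56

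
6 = 6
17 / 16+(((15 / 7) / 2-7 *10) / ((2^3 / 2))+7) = -1027 / 112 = -9.17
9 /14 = 0.64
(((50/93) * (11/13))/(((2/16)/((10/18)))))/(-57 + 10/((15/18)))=-4400/97929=-0.04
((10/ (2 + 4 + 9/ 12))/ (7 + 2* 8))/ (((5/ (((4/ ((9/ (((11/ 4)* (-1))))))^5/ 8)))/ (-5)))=805255/ 36669429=0.02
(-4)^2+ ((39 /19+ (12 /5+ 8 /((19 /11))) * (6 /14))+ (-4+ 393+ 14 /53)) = 14462092 /35245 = 410.33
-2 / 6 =-1 / 3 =-0.33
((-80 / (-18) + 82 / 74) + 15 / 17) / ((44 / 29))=264103 / 62271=4.24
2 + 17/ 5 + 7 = 62/ 5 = 12.40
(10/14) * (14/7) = 10/7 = 1.43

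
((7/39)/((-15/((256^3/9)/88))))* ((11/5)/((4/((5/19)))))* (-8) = 29360128/100035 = 293.50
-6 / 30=-1 / 5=-0.20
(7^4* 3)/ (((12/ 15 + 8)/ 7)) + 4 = 252281/ 44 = 5733.66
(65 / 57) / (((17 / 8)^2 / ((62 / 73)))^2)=1023426560 / 25369754313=0.04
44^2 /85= 1936 /85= 22.78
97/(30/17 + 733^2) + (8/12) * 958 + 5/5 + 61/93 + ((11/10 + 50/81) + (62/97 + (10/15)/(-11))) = 157261614712677851/244719980414910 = 642.62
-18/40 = -9/20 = -0.45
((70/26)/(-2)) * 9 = -315/26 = -12.12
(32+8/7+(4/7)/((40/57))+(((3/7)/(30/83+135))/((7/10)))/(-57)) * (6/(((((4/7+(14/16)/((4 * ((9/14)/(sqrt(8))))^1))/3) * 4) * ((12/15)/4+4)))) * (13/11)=-23936532059232/584316364093+83112958539 * sqrt(2)/1703546251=28.03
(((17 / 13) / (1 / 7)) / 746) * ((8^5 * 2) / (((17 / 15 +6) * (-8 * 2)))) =-7.05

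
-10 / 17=-0.59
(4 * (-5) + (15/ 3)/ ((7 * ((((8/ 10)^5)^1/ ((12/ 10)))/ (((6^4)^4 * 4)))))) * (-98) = -2892739651198040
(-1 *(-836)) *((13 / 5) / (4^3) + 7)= 470877 / 80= 5885.96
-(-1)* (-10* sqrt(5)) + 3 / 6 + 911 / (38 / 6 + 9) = 37.55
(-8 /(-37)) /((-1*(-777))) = 8 /28749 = 0.00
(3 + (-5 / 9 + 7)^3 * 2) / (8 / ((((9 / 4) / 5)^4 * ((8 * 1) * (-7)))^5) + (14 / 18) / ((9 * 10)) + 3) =1099902105723596495380862130 / 5891674984859150720338739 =186.69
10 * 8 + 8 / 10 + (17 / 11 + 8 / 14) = 31923 / 385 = 82.92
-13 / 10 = -1.30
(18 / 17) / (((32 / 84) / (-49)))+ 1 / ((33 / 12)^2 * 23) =-25772275 / 189244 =-136.19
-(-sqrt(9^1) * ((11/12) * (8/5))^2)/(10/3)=242/125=1.94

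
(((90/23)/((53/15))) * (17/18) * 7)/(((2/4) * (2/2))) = 17850/1219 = 14.64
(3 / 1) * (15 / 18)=5 / 2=2.50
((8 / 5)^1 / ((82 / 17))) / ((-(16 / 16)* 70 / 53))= -1802 / 7175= -0.25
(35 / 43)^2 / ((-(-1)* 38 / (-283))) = -346675 / 70262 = -4.93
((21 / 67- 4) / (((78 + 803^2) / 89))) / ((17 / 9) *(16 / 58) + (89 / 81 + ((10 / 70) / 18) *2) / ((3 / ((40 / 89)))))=-96511547223 / 130519964544904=-0.00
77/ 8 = 9.62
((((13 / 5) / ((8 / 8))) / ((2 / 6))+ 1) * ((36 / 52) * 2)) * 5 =792 / 13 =60.92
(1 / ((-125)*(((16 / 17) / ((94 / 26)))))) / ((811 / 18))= -7191 / 10543000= -0.00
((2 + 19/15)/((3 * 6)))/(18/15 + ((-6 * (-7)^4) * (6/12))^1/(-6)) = 49/324459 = 0.00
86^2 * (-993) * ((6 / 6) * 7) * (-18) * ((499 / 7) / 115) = 65965855896 / 115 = 573616138.23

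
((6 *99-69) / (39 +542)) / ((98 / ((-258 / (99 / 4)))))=-4300 / 44737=-0.10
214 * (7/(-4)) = -749/2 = -374.50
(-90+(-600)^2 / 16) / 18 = 1245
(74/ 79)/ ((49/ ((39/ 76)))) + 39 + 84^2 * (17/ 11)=17707820211/ 1618078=10943.74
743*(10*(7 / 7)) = 7430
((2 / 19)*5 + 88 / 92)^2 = 419904 / 190969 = 2.20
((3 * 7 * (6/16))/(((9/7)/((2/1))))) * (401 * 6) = 58947/2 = 29473.50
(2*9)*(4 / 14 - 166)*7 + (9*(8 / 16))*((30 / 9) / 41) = -856065 / 41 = -20879.63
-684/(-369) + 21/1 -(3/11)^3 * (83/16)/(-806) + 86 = 108.85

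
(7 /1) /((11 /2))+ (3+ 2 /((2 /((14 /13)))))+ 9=2052 /143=14.35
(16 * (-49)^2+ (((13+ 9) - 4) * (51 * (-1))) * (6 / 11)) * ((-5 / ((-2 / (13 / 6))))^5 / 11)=120980022596875 / 7527168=16072448.84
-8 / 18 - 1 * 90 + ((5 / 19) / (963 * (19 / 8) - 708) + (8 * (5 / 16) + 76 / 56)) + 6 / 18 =-434768066 / 5040567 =-86.25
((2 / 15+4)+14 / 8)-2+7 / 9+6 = 1919 / 180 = 10.66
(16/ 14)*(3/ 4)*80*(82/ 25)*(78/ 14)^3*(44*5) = 20546203392/ 2401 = 8557352.52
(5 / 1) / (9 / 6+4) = 10 / 11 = 0.91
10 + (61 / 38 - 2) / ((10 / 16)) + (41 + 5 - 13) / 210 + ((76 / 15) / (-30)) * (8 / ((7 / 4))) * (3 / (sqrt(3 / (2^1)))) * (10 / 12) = 12669 / 1330 - 608 * sqrt(6) / 945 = 7.95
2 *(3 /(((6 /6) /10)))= 60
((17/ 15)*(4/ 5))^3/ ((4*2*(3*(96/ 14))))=34391/ 7593750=0.00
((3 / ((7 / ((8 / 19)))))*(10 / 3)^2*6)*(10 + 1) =17600 / 133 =132.33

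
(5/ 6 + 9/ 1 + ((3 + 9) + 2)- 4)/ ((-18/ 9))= -119/ 12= -9.92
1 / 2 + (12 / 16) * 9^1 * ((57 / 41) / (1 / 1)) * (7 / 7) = 1621 / 164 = 9.88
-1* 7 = -7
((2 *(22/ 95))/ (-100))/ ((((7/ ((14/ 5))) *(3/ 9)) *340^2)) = -33/ 686375000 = -0.00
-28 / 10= -14 / 5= -2.80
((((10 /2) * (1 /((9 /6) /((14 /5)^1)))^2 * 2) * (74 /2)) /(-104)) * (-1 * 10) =14504 /117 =123.97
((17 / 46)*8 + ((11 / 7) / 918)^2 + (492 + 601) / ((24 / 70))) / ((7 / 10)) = 7576329118865 / 1662062409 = 4558.39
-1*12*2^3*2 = -192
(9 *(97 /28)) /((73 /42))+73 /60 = 83899 /4380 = 19.16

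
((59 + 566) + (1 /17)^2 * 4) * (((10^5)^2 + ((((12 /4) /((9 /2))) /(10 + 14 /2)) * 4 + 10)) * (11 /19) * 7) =7093300837204568294 /280041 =25329508312013.48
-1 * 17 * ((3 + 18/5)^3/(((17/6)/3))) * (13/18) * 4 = -14949.79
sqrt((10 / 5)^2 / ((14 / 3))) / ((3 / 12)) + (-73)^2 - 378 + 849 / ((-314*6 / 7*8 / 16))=4*sqrt(42) / 7 + 1552633 / 314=4948.39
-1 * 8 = -8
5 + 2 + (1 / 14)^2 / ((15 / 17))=20597 / 2940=7.01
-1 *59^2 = -3481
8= 8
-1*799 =-799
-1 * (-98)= 98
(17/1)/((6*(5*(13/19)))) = 323/390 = 0.83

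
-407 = -407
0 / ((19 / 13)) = 0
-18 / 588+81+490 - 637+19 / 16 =-50837 / 784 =-64.84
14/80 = 7/40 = 0.18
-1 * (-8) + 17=25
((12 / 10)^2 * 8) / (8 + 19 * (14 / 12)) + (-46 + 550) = 2282328 / 4525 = 504.38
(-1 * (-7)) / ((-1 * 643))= -7 / 643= -0.01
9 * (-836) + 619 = -6905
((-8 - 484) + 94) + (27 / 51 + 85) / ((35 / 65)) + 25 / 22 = -623145 / 2618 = -238.02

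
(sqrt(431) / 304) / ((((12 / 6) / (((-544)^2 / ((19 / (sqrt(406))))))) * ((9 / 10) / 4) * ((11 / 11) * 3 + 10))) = 369920 * sqrt(174986) / 42237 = 3663.67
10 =10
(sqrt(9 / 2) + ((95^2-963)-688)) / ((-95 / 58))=-427692 / 95-87 * sqrt(2) / 95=-4503.32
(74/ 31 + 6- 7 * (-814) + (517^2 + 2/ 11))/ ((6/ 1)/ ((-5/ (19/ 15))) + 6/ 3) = 2327287225/ 4092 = 568740.77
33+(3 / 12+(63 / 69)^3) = 1655255 / 48668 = 34.01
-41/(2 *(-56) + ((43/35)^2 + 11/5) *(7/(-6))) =21525/61072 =0.35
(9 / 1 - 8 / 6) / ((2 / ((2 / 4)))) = 23 / 12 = 1.92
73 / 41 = 1.78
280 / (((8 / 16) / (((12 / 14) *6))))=2880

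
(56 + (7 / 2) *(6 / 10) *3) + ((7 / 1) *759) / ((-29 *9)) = 36491 / 870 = 41.94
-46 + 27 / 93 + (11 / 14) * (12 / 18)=-29416 / 651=-45.19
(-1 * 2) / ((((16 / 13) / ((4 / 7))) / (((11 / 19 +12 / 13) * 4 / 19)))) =-106 / 361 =-0.29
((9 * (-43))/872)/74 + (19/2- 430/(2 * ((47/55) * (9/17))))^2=2504432341688785/11545930512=216910.39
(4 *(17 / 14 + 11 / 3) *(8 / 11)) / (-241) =-3280 / 55671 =-0.06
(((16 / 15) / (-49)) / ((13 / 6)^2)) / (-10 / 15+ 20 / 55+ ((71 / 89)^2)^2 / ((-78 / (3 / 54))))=14311254203136 / 936113594141635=0.02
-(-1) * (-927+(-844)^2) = 711409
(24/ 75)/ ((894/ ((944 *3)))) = 3776/ 3725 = 1.01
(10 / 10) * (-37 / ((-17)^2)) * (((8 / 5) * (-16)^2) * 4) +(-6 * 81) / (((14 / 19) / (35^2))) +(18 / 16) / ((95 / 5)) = -177509687803 / 219640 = -808184.70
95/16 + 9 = 239/16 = 14.94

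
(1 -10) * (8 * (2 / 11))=-144 / 11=-13.09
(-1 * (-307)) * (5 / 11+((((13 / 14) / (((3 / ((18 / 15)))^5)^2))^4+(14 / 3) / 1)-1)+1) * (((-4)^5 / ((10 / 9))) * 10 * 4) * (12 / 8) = -20882855113595724472338379794383651346432 / 240206645685248076915740966796875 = -86937041.45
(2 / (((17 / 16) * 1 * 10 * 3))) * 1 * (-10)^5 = -320000 / 51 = -6274.51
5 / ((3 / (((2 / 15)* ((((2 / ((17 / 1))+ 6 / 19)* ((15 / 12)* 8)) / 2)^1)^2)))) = 980000 / 938961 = 1.04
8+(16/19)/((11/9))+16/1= 5160/209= 24.69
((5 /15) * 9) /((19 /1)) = 3 /19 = 0.16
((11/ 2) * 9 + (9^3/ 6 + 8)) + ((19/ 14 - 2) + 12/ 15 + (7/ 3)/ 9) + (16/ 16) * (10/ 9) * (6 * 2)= 364297/ 1890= 192.75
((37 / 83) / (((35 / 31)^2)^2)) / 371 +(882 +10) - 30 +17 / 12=478769223463949 / 554504947500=863.42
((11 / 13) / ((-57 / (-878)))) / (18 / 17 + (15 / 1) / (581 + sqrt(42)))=1268710 * sqrt(42) / 2576765997 + 30963972074 / 2576765997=12.02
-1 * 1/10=-1/10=-0.10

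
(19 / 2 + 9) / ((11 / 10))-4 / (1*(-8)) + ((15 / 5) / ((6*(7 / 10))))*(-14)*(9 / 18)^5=2993 / 176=17.01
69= 69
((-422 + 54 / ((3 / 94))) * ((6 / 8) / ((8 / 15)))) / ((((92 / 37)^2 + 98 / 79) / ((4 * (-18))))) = -1030138275 / 59468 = -17322.56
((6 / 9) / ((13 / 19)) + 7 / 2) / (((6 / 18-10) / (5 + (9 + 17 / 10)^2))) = -4170201 / 75400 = -55.31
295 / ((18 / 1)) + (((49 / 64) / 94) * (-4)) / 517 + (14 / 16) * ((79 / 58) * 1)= 3567906577 / 202945248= 17.58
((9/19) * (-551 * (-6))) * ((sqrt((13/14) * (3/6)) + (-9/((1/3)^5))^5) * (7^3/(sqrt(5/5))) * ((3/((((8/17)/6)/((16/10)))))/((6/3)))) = -4111698142922135206640598/5 + 5870151 * sqrt(91)/5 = -822339628584427030128585.30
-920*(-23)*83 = 1756280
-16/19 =-0.84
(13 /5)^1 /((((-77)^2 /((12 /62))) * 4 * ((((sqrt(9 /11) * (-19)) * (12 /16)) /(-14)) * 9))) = 52 * sqrt(11) /67349205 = 0.00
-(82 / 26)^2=-1681 / 169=-9.95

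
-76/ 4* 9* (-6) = 1026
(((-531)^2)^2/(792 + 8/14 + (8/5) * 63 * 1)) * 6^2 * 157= 3931771683041055/7817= 502977060642.33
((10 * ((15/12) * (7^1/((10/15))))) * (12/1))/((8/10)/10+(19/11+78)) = 433125/21947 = 19.74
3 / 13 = 0.23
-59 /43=-1.37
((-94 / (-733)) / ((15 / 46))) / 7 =0.06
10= 10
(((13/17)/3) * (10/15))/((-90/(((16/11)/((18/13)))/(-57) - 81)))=5943431/38852055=0.15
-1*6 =-6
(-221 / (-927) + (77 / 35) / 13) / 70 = 12281 / 2108925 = 0.01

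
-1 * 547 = -547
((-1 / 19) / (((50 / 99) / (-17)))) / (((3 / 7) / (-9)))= -35343 / 950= -37.20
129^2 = 16641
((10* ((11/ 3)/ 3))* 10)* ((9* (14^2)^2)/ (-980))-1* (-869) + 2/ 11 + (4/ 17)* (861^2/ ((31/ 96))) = 2886411911/ 5797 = 497914.77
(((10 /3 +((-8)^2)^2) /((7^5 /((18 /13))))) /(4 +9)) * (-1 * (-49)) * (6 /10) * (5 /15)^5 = 1892 /601965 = 0.00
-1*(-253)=253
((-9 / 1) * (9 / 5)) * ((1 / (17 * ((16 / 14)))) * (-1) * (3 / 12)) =567 / 2720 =0.21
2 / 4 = 1 / 2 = 0.50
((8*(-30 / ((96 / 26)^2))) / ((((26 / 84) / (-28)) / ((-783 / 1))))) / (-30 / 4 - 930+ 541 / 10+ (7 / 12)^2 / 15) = 76953240 / 54517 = 1411.55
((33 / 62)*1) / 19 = 33 / 1178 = 0.03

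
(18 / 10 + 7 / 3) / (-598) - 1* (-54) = 242159 / 4485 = 53.99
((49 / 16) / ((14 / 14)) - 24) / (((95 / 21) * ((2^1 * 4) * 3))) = -469 / 2432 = -0.19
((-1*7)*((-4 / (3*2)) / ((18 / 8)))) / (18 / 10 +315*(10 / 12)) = 560 / 71361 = 0.01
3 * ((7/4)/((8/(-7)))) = -147/32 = -4.59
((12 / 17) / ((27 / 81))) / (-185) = -36 / 3145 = -0.01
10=10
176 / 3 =58.67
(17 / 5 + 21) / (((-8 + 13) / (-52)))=-6344 / 25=-253.76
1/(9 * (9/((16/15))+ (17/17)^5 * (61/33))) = 176/16293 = 0.01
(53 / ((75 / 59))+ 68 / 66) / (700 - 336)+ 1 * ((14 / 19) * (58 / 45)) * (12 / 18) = 38539717 / 51351300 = 0.75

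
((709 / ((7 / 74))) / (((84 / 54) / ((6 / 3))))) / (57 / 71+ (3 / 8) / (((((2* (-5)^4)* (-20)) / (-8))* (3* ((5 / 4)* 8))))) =12003.44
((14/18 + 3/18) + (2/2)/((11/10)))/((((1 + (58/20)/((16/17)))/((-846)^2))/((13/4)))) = 7588180080/7183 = 1056408.20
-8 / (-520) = 1 / 65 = 0.02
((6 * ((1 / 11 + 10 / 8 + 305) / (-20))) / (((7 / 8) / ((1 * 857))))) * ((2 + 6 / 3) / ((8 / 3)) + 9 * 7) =-4470431661 / 770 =-5805755.40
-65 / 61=-1.07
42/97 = 0.43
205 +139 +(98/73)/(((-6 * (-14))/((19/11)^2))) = 18233839/52998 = 344.05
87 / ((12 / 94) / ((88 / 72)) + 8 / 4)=44979 / 1088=41.34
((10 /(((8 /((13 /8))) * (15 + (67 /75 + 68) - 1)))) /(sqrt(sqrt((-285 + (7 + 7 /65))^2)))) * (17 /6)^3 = 7983625 * sqrt(14495) /28748203776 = 0.03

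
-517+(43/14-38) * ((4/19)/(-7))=-480349/931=-515.95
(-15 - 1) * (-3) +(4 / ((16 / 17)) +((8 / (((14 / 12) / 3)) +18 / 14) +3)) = 2159 / 28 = 77.11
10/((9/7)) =70/9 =7.78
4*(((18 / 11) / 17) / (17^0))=72 / 187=0.39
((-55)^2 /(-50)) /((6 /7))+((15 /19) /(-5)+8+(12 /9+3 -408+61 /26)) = -458493 /988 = -464.06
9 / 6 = 3 / 2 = 1.50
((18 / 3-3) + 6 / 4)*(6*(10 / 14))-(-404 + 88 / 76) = 56143 / 133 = 422.13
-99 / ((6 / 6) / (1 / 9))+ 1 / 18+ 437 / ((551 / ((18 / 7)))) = -32539 / 3654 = -8.91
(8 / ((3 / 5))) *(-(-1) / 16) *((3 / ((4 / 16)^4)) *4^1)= 2560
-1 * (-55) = 55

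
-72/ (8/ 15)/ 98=-135/ 98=-1.38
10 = 10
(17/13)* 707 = 12019/13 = 924.54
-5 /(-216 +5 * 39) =5 /21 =0.24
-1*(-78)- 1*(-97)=175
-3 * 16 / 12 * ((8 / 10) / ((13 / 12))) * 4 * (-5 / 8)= 7.38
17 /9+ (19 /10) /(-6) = 283 /180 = 1.57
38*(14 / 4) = 133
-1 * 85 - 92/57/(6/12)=-5029/57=-88.23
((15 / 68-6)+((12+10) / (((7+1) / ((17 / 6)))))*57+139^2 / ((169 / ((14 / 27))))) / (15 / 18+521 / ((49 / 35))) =1.33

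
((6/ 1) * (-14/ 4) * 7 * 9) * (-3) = 3969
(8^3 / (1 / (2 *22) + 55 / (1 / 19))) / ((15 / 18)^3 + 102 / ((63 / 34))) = 1261568 / 143234221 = 0.01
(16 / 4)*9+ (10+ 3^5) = 289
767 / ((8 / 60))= 11505 / 2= 5752.50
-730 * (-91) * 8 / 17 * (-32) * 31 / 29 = -527188480 / 493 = -1069347.83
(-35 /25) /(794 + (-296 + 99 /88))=-56 /19965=-0.00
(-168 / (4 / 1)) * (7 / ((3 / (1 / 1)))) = -98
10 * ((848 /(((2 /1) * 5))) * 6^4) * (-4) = -4396032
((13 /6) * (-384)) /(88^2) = -13 /121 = -0.11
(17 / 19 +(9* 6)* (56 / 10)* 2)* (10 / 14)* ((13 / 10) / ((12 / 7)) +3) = 1626.00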